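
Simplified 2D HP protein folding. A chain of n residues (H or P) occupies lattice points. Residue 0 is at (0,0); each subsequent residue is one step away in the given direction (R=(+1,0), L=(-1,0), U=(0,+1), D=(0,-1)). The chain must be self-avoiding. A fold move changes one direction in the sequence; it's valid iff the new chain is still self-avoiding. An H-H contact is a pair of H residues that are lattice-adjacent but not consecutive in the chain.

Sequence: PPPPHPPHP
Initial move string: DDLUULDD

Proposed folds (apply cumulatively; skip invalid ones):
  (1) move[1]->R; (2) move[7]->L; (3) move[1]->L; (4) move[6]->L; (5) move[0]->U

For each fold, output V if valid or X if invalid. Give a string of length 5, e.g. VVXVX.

Answer: XVVVV

Derivation:
Initial: DDLUULDD -> [(0, 0), (0, -1), (0, -2), (-1, -2), (-1, -1), (-1, 0), (-2, 0), (-2, -1), (-2, -2)]
Fold 1: move[1]->R => DRLUULDD INVALID (collision), skipped
Fold 2: move[7]->L => DDLUULDL VALID
Fold 3: move[1]->L => DLLUULDL VALID
Fold 4: move[6]->L => DLLUULLL VALID
Fold 5: move[0]->U => ULLUULLL VALID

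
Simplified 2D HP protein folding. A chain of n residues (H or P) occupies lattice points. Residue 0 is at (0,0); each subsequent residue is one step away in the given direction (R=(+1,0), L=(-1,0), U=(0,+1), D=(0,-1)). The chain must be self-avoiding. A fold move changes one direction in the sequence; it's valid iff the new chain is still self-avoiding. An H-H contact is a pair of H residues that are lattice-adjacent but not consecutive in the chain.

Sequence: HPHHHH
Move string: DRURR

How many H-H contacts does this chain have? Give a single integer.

Positions: [(0, 0), (0, -1), (1, -1), (1, 0), (2, 0), (3, 0)]
H-H contact: residue 0 @(0,0) - residue 3 @(1, 0)

Answer: 1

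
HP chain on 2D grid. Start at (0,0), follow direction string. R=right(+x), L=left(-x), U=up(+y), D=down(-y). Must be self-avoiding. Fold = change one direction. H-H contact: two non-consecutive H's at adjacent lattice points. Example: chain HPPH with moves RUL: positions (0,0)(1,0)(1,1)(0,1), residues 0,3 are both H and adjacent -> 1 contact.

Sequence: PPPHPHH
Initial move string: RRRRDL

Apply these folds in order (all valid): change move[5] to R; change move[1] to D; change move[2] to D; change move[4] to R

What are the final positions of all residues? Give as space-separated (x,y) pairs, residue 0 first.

Answer: (0,0) (1,0) (1,-1) (1,-2) (2,-2) (3,-2) (4,-2)

Derivation:
Initial moves: RRRRDL
Fold: move[5]->R => RRRRDR (positions: [(0, 0), (1, 0), (2, 0), (3, 0), (4, 0), (4, -1), (5, -1)])
Fold: move[1]->D => RDRRDR (positions: [(0, 0), (1, 0), (1, -1), (2, -1), (3, -1), (3, -2), (4, -2)])
Fold: move[2]->D => RDDRDR (positions: [(0, 0), (1, 0), (1, -1), (1, -2), (2, -2), (2, -3), (3, -3)])
Fold: move[4]->R => RDDRRR (positions: [(0, 0), (1, 0), (1, -1), (1, -2), (2, -2), (3, -2), (4, -2)])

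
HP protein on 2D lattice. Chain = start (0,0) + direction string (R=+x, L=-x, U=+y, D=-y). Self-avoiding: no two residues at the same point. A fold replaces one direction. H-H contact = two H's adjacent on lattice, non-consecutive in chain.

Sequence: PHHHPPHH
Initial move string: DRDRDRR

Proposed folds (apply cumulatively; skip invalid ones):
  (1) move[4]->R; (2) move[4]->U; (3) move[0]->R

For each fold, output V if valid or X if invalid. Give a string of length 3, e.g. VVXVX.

Initial: DRDRDRR -> [(0, 0), (0, -1), (1, -1), (1, -2), (2, -2), (2, -3), (3, -3), (4, -3)]
Fold 1: move[4]->R => DRDRRRR VALID
Fold 2: move[4]->U => DRDRURR VALID
Fold 3: move[0]->R => RRDRURR VALID

Answer: VVV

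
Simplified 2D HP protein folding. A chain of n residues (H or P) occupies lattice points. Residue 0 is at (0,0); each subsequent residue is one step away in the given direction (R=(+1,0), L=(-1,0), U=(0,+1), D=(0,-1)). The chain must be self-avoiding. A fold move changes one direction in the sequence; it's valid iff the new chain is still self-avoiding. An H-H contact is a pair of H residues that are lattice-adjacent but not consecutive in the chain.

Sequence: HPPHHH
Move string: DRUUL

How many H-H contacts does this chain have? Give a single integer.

Answer: 2

Derivation:
Positions: [(0, 0), (0, -1), (1, -1), (1, 0), (1, 1), (0, 1)]
H-H contact: residue 0 @(0,0) - residue 3 @(1, 0)
H-H contact: residue 0 @(0,0) - residue 5 @(0, 1)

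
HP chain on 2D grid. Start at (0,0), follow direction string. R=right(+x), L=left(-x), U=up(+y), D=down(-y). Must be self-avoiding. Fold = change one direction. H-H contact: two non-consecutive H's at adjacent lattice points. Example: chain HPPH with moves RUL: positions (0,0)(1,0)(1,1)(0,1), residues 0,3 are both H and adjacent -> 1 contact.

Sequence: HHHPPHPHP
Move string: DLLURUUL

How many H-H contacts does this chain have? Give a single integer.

Positions: [(0, 0), (0, -1), (-1, -1), (-2, -1), (-2, 0), (-1, 0), (-1, 1), (-1, 2), (-2, 2)]
H-H contact: residue 0 @(0,0) - residue 5 @(-1, 0)
H-H contact: residue 2 @(-1,-1) - residue 5 @(-1, 0)

Answer: 2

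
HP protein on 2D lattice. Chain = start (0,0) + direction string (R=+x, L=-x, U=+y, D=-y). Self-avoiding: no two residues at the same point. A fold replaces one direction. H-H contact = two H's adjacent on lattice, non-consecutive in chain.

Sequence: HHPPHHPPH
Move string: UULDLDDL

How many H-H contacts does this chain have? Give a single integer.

Answer: 1

Derivation:
Positions: [(0, 0), (0, 1), (0, 2), (-1, 2), (-1, 1), (-2, 1), (-2, 0), (-2, -1), (-3, -1)]
H-H contact: residue 1 @(0,1) - residue 4 @(-1, 1)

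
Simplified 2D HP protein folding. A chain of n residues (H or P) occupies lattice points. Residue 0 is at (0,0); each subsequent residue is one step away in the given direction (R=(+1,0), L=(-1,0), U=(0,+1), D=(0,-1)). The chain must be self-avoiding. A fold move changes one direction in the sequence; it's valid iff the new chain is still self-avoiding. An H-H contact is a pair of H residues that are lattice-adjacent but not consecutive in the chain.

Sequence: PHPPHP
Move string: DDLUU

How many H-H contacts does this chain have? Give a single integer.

Answer: 1

Derivation:
Positions: [(0, 0), (0, -1), (0, -2), (-1, -2), (-1, -1), (-1, 0)]
H-H contact: residue 1 @(0,-1) - residue 4 @(-1, -1)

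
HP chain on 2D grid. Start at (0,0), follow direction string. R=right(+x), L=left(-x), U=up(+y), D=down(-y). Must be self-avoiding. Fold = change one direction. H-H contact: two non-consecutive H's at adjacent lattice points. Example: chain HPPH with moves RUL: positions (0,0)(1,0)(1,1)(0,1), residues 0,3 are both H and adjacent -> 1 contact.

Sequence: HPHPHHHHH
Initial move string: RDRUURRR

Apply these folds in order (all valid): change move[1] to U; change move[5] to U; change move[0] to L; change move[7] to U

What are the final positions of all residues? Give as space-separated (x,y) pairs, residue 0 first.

Initial moves: RDRUURRR
Fold: move[1]->U => RURUURRR (positions: [(0, 0), (1, 0), (1, 1), (2, 1), (2, 2), (2, 3), (3, 3), (4, 3), (5, 3)])
Fold: move[5]->U => RURUUURR (positions: [(0, 0), (1, 0), (1, 1), (2, 1), (2, 2), (2, 3), (2, 4), (3, 4), (4, 4)])
Fold: move[0]->L => LURUUURR (positions: [(0, 0), (-1, 0), (-1, 1), (0, 1), (0, 2), (0, 3), (0, 4), (1, 4), (2, 4)])
Fold: move[7]->U => LURUUURU (positions: [(0, 0), (-1, 0), (-1, 1), (0, 1), (0, 2), (0, 3), (0, 4), (1, 4), (1, 5)])

Answer: (0,0) (-1,0) (-1,1) (0,1) (0,2) (0,3) (0,4) (1,4) (1,5)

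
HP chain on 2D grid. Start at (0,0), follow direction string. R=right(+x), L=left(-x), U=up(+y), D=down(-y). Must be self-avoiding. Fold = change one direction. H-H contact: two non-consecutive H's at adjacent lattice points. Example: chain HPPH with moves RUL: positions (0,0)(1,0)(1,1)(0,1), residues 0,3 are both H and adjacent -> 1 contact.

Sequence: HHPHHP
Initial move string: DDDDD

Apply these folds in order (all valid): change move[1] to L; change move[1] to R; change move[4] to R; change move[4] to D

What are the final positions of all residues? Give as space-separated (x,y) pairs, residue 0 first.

Answer: (0,0) (0,-1) (1,-1) (1,-2) (1,-3) (1,-4)

Derivation:
Initial moves: DDDDD
Fold: move[1]->L => DLDDD (positions: [(0, 0), (0, -1), (-1, -1), (-1, -2), (-1, -3), (-1, -4)])
Fold: move[1]->R => DRDDD (positions: [(0, 0), (0, -1), (1, -1), (1, -2), (1, -3), (1, -4)])
Fold: move[4]->R => DRDDR (positions: [(0, 0), (0, -1), (1, -1), (1, -2), (1, -3), (2, -3)])
Fold: move[4]->D => DRDDD (positions: [(0, 0), (0, -1), (1, -1), (1, -2), (1, -3), (1, -4)])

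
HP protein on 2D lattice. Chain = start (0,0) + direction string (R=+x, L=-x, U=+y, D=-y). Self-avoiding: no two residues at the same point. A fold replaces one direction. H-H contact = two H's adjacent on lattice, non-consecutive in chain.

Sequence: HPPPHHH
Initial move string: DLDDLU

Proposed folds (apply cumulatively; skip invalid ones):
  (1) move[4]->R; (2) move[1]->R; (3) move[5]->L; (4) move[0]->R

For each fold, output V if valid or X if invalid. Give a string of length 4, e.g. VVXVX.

Answer: VVXV

Derivation:
Initial: DLDDLU -> [(0, 0), (0, -1), (-1, -1), (-1, -2), (-1, -3), (-2, -3), (-2, -2)]
Fold 1: move[4]->R => DLDDRU VALID
Fold 2: move[1]->R => DRDDRU VALID
Fold 3: move[5]->L => DRDDRL INVALID (collision), skipped
Fold 4: move[0]->R => RRDDRU VALID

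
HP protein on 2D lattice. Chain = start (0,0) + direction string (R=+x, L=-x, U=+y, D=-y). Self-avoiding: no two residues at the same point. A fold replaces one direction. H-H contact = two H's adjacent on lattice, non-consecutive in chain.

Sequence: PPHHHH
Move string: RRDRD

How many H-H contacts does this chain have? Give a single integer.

Positions: [(0, 0), (1, 0), (2, 0), (2, -1), (3, -1), (3, -2)]
No H-H contacts found.

Answer: 0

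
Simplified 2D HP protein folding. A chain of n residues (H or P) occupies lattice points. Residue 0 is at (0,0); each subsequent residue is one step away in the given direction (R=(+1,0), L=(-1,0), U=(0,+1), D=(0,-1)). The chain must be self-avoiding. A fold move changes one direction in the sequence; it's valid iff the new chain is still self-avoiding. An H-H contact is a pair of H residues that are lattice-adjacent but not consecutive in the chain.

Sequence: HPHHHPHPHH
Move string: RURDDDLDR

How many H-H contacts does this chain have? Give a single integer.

Answer: 1

Derivation:
Positions: [(0, 0), (1, 0), (1, 1), (2, 1), (2, 0), (2, -1), (2, -2), (1, -2), (1, -3), (2, -3)]
H-H contact: residue 6 @(2,-2) - residue 9 @(2, -3)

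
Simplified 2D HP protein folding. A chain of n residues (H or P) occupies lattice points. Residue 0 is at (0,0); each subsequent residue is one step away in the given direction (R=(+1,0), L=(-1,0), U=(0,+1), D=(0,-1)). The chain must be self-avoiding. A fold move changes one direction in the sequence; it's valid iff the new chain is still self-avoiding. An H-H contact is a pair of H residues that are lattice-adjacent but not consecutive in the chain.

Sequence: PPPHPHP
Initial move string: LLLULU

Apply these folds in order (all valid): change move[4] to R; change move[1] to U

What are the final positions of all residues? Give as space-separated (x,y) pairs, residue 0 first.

Initial moves: LLLULU
Fold: move[4]->R => LLLURU (positions: [(0, 0), (-1, 0), (-2, 0), (-3, 0), (-3, 1), (-2, 1), (-2, 2)])
Fold: move[1]->U => LULURU (positions: [(0, 0), (-1, 0), (-1, 1), (-2, 1), (-2, 2), (-1, 2), (-1, 3)])

Answer: (0,0) (-1,0) (-1,1) (-2,1) (-2,2) (-1,2) (-1,3)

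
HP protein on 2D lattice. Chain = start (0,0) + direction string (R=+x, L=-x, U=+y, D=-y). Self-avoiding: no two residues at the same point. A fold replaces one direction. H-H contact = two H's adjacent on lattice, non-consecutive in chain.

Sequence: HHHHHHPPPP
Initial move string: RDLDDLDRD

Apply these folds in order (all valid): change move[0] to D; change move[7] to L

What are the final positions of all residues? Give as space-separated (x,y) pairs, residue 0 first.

Answer: (0,0) (0,-1) (0,-2) (-1,-2) (-1,-3) (-1,-4) (-2,-4) (-2,-5) (-3,-5) (-3,-6)

Derivation:
Initial moves: RDLDDLDRD
Fold: move[0]->D => DDLDDLDRD (positions: [(0, 0), (0, -1), (0, -2), (-1, -2), (-1, -3), (-1, -4), (-2, -4), (-2, -5), (-1, -5), (-1, -6)])
Fold: move[7]->L => DDLDDLDLD (positions: [(0, 0), (0, -1), (0, -2), (-1, -2), (-1, -3), (-1, -4), (-2, -4), (-2, -5), (-3, -5), (-3, -6)])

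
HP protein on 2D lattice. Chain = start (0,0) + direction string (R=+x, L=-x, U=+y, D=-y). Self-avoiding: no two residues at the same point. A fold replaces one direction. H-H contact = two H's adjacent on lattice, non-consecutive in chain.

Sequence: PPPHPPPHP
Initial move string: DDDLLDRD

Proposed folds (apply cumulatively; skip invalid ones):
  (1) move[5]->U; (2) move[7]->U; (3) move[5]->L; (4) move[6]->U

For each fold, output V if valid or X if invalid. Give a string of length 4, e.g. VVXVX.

Initial: DDDLLDRD -> [(0, 0), (0, -1), (0, -2), (0, -3), (-1, -3), (-2, -3), (-2, -4), (-1, -4), (-1, -5)]
Fold 1: move[5]->U => DDDLLURD INVALID (collision), skipped
Fold 2: move[7]->U => DDDLLDRU INVALID (collision), skipped
Fold 3: move[5]->L => DDDLLLRD INVALID (collision), skipped
Fold 4: move[6]->U => DDDLLDUD INVALID (collision), skipped

Answer: XXXX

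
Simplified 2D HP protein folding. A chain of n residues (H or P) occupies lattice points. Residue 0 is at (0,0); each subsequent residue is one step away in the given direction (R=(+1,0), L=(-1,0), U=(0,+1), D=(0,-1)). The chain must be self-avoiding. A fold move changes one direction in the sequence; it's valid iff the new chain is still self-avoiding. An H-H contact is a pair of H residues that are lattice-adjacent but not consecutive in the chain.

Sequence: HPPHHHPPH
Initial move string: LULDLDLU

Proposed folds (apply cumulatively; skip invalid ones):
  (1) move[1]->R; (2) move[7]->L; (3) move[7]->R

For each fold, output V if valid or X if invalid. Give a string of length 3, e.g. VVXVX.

Answer: XVX

Derivation:
Initial: LULDLDLU -> [(0, 0), (-1, 0), (-1, 1), (-2, 1), (-2, 0), (-3, 0), (-3, -1), (-4, -1), (-4, 0)]
Fold 1: move[1]->R => LRLDLDLU INVALID (collision), skipped
Fold 2: move[7]->L => LULDLDLL VALID
Fold 3: move[7]->R => LULDLDLR INVALID (collision), skipped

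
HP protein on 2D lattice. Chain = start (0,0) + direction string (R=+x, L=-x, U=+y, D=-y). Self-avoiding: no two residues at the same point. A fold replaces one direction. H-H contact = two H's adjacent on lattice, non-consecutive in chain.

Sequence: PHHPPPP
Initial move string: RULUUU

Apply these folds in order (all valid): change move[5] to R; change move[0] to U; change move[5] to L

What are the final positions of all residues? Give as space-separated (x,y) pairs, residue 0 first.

Initial moves: RULUUU
Fold: move[5]->R => RULUUR (positions: [(0, 0), (1, 0), (1, 1), (0, 1), (0, 2), (0, 3), (1, 3)])
Fold: move[0]->U => UULUUR (positions: [(0, 0), (0, 1), (0, 2), (-1, 2), (-1, 3), (-1, 4), (0, 4)])
Fold: move[5]->L => UULUUL (positions: [(0, 0), (0, 1), (0, 2), (-1, 2), (-1, 3), (-1, 4), (-2, 4)])

Answer: (0,0) (0,1) (0,2) (-1,2) (-1,3) (-1,4) (-2,4)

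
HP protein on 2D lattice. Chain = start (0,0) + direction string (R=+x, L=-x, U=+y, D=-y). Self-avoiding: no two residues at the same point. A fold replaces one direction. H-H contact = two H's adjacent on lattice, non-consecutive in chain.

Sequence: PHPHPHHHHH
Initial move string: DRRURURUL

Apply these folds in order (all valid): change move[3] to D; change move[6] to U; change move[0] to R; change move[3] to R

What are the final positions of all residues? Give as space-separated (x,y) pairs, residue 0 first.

Initial moves: DRRURURUL
Fold: move[3]->D => DRRDRURUL (positions: [(0, 0), (0, -1), (1, -1), (2, -1), (2, -2), (3, -2), (3, -1), (4, -1), (4, 0), (3, 0)])
Fold: move[6]->U => DRRDRUUUL (positions: [(0, 0), (0, -1), (1, -1), (2, -1), (2, -2), (3, -2), (3, -1), (3, 0), (3, 1), (2, 1)])
Fold: move[0]->R => RRRDRUUUL (positions: [(0, 0), (1, 0), (2, 0), (3, 0), (3, -1), (4, -1), (4, 0), (4, 1), (4, 2), (3, 2)])
Fold: move[3]->R => RRRRRUUUL (positions: [(0, 0), (1, 0), (2, 0), (3, 0), (4, 0), (5, 0), (5, 1), (5, 2), (5, 3), (4, 3)])

Answer: (0,0) (1,0) (2,0) (3,0) (4,0) (5,0) (5,1) (5,2) (5,3) (4,3)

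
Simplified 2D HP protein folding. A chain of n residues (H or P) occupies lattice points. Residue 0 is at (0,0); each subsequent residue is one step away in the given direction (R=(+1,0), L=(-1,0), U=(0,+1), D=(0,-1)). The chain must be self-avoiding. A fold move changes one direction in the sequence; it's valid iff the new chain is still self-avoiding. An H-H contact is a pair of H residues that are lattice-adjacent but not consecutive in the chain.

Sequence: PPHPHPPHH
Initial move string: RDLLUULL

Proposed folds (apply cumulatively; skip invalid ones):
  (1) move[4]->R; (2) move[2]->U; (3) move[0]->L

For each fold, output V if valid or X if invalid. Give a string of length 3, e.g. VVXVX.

Answer: XXV

Derivation:
Initial: RDLLUULL -> [(0, 0), (1, 0), (1, -1), (0, -1), (-1, -1), (-1, 0), (-1, 1), (-2, 1), (-3, 1)]
Fold 1: move[4]->R => RDLLRULL INVALID (collision), skipped
Fold 2: move[2]->U => RDULUULL INVALID (collision), skipped
Fold 3: move[0]->L => LDLLUULL VALID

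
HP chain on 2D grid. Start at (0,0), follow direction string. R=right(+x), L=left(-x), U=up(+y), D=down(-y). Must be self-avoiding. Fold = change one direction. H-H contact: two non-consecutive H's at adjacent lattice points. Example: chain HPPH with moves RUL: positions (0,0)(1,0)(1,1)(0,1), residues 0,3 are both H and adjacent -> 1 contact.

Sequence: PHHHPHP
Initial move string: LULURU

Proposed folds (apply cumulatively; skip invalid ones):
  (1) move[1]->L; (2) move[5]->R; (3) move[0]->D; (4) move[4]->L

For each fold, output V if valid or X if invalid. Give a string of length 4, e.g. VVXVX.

Initial: LULURU -> [(0, 0), (-1, 0), (-1, 1), (-2, 1), (-2, 2), (-1, 2), (-1, 3)]
Fold 1: move[1]->L => LLLURU VALID
Fold 2: move[5]->R => LLLURR VALID
Fold 3: move[0]->D => DLLURR INVALID (collision), skipped
Fold 4: move[4]->L => LLLULR INVALID (collision), skipped

Answer: VVXX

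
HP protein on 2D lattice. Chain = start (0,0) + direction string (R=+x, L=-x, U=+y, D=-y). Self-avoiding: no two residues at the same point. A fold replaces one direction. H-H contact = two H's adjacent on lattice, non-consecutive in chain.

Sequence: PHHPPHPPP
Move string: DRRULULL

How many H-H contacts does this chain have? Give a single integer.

Answer: 1

Derivation:
Positions: [(0, 0), (0, -1), (1, -1), (2, -1), (2, 0), (1, 0), (1, 1), (0, 1), (-1, 1)]
H-H contact: residue 2 @(1,-1) - residue 5 @(1, 0)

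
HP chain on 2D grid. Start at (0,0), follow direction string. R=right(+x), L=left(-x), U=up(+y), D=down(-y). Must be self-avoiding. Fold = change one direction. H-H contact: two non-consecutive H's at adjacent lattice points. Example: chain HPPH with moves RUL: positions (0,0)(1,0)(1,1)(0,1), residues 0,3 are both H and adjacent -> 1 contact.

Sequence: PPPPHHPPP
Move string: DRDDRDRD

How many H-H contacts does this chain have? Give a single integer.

Positions: [(0, 0), (0, -1), (1, -1), (1, -2), (1, -3), (2, -3), (2, -4), (3, -4), (3, -5)]
No H-H contacts found.

Answer: 0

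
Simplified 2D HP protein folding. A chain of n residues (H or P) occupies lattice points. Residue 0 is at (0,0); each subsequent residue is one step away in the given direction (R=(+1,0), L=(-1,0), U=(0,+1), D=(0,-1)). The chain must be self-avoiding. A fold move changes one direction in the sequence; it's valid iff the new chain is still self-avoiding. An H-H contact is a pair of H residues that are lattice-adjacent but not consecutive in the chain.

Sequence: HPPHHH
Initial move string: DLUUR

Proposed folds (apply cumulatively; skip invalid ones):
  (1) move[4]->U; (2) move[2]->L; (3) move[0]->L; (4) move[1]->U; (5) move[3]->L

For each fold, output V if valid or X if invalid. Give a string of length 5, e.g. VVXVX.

Initial: DLUUR -> [(0, 0), (0, -1), (-1, -1), (-1, 0), (-1, 1), (0, 1)]
Fold 1: move[4]->U => DLUUU VALID
Fold 2: move[2]->L => DLLUU VALID
Fold 3: move[0]->L => LLLUU VALID
Fold 4: move[1]->U => LULUU VALID
Fold 5: move[3]->L => LULLU VALID

Answer: VVVVV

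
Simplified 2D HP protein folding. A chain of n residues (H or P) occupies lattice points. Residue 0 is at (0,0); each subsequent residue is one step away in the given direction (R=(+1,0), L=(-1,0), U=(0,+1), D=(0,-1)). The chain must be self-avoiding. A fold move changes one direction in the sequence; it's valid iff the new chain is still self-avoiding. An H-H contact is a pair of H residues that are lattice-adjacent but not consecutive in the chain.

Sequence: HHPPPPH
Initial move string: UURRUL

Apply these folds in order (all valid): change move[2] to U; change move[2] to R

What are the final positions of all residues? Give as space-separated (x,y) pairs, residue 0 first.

Initial moves: UURRUL
Fold: move[2]->U => UUURUL (positions: [(0, 0), (0, 1), (0, 2), (0, 3), (1, 3), (1, 4), (0, 4)])
Fold: move[2]->R => UURRUL (positions: [(0, 0), (0, 1), (0, 2), (1, 2), (2, 2), (2, 3), (1, 3)])

Answer: (0,0) (0,1) (0,2) (1,2) (2,2) (2,3) (1,3)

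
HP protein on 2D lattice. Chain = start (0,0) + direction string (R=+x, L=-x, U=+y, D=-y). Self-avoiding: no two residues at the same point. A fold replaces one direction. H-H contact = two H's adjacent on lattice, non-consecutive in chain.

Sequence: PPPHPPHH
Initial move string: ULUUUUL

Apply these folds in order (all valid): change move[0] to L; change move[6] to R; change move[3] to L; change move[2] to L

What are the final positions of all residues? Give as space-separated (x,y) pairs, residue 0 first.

Initial moves: ULUUUUL
Fold: move[0]->L => LLUUUUL (positions: [(0, 0), (-1, 0), (-2, 0), (-2, 1), (-2, 2), (-2, 3), (-2, 4), (-3, 4)])
Fold: move[6]->R => LLUUUUR (positions: [(0, 0), (-1, 0), (-2, 0), (-2, 1), (-2, 2), (-2, 3), (-2, 4), (-1, 4)])
Fold: move[3]->L => LLULUUR (positions: [(0, 0), (-1, 0), (-2, 0), (-2, 1), (-3, 1), (-3, 2), (-3, 3), (-2, 3)])
Fold: move[2]->L => LLLLUUR (positions: [(0, 0), (-1, 0), (-2, 0), (-3, 0), (-4, 0), (-4, 1), (-4, 2), (-3, 2)])

Answer: (0,0) (-1,0) (-2,0) (-3,0) (-4,0) (-4,1) (-4,2) (-3,2)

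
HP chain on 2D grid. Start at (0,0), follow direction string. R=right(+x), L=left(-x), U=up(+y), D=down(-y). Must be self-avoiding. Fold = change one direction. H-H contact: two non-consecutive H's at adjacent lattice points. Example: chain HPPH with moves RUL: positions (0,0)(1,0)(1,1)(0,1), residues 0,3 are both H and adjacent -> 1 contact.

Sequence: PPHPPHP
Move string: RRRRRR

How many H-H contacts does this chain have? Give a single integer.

Answer: 0

Derivation:
Positions: [(0, 0), (1, 0), (2, 0), (3, 0), (4, 0), (5, 0), (6, 0)]
No H-H contacts found.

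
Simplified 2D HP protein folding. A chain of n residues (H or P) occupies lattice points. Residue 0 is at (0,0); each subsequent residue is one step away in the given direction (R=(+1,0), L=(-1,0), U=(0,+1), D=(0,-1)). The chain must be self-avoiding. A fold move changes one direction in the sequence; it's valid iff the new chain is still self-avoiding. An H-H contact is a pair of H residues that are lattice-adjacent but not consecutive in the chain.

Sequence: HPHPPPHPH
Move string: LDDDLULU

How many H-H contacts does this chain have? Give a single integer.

Positions: [(0, 0), (-1, 0), (-1, -1), (-1, -2), (-1, -3), (-2, -3), (-2, -2), (-3, -2), (-3, -1)]
No H-H contacts found.

Answer: 0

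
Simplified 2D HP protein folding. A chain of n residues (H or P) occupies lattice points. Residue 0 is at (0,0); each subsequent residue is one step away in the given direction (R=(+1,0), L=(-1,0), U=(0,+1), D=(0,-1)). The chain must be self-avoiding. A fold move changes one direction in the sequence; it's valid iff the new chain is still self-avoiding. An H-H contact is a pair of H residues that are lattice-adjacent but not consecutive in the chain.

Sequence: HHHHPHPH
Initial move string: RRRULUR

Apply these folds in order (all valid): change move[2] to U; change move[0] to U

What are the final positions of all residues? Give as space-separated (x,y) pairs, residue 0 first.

Initial moves: RRRULUR
Fold: move[2]->U => RRUULUR (positions: [(0, 0), (1, 0), (2, 0), (2, 1), (2, 2), (1, 2), (1, 3), (2, 3)])
Fold: move[0]->U => URUULUR (positions: [(0, 0), (0, 1), (1, 1), (1, 2), (1, 3), (0, 3), (0, 4), (1, 4)])

Answer: (0,0) (0,1) (1,1) (1,2) (1,3) (0,3) (0,4) (1,4)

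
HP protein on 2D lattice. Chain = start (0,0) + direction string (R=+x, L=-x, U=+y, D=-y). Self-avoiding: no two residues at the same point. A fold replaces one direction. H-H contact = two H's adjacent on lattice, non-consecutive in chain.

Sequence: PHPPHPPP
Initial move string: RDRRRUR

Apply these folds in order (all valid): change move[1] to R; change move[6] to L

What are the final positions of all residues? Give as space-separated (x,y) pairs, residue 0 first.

Initial moves: RDRRRUR
Fold: move[1]->R => RRRRRUR (positions: [(0, 0), (1, 0), (2, 0), (3, 0), (4, 0), (5, 0), (5, 1), (6, 1)])
Fold: move[6]->L => RRRRRUL (positions: [(0, 0), (1, 0), (2, 0), (3, 0), (4, 0), (5, 0), (5, 1), (4, 1)])

Answer: (0,0) (1,0) (2,0) (3,0) (4,0) (5,0) (5,1) (4,1)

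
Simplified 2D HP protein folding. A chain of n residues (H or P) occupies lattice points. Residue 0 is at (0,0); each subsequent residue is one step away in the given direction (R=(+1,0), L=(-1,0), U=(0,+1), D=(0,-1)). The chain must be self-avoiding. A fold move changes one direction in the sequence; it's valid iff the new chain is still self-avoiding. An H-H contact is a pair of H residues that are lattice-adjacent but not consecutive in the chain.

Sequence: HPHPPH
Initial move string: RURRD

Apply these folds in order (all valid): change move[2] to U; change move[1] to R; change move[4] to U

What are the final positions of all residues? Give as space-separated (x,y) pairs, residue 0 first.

Answer: (0,0) (1,0) (2,0) (2,1) (3,1) (3,2)

Derivation:
Initial moves: RURRD
Fold: move[2]->U => RUURD (positions: [(0, 0), (1, 0), (1, 1), (1, 2), (2, 2), (2, 1)])
Fold: move[1]->R => RRURD (positions: [(0, 0), (1, 0), (2, 0), (2, 1), (3, 1), (3, 0)])
Fold: move[4]->U => RRURU (positions: [(0, 0), (1, 0), (2, 0), (2, 1), (3, 1), (3, 2)])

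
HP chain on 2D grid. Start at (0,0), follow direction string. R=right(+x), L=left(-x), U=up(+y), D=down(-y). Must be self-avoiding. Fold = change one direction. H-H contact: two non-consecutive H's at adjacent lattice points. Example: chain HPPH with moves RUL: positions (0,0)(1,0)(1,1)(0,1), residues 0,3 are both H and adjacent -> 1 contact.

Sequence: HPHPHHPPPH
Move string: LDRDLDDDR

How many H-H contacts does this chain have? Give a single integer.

Positions: [(0, 0), (-1, 0), (-1, -1), (0, -1), (0, -2), (-1, -2), (-1, -3), (-1, -4), (-1, -5), (0, -5)]
H-H contact: residue 2 @(-1,-1) - residue 5 @(-1, -2)

Answer: 1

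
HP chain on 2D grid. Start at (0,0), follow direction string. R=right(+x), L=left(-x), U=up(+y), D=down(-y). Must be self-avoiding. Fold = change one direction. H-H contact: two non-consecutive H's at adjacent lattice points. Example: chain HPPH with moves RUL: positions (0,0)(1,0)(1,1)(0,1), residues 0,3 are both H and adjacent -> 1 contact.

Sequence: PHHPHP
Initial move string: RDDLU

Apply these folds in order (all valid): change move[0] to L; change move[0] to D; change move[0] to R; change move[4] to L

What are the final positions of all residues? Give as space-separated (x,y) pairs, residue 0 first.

Answer: (0,0) (1,0) (1,-1) (1,-2) (0,-2) (-1,-2)

Derivation:
Initial moves: RDDLU
Fold: move[0]->L => LDDLU (positions: [(0, 0), (-1, 0), (-1, -1), (-1, -2), (-2, -2), (-2, -1)])
Fold: move[0]->D => DDDLU (positions: [(0, 0), (0, -1), (0, -2), (0, -3), (-1, -3), (-1, -2)])
Fold: move[0]->R => RDDLU (positions: [(0, 0), (1, 0), (1, -1), (1, -2), (0, -2), (0, -1)])
Fold: move[4]->L => RDDLL (positions: [(0, 0), (1, 0), (1, -1), (1, -2), (0, -2), (-1, -2)])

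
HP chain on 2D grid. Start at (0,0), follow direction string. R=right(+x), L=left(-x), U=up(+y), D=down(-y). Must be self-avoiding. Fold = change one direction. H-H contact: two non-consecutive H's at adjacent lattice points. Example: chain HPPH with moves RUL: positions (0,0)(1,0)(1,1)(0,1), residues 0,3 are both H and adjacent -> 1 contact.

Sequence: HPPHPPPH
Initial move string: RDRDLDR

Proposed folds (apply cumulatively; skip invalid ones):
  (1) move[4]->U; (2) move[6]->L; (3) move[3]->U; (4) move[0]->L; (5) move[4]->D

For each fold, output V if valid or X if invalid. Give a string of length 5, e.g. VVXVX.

Initial: RDRDLDR -> [(0, 0), (1, 0), (1, -1), (2, -1), (2, -2), (1, -2), (1, -3), (2, -3)]
Fold 1: move[4]->U => RDRDUDR INVALID (collision), skipped
Fold 2: move[6]->L => RDRDLDL VALID
Fold 3: move[3]->U => RDRULDL INVALID (collision), skipped
Fold 4: move[0]->L => LDRDLDL VALID
Fold 5: move[4]->D => LDRDDDL VALID

Answer: XVXVV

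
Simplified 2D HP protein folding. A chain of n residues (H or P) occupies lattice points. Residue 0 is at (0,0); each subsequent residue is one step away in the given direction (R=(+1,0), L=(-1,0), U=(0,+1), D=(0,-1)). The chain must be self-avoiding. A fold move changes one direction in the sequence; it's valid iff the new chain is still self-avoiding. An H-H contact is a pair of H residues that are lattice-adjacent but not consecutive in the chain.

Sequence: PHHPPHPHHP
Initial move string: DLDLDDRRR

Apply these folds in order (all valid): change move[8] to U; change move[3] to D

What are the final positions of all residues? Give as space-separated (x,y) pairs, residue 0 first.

Initial moves: DLDLDDRRR
Fold: move[8]->U => DLDLDDRRU (positions: [(0, 0), (0, -1), (-1, -1), (-1, -2), (-2, -2), (-2, -3), (-2, -4), (-1, -4), (0, -4), (0, -3)])
Fold: move[3]->D => DLDDDDRRU (positions: [(0, 0), (0, -1), (-1, -1), (-1, -2), (-1, -3), (-1, -4), (-1, -5), (0, -5), (1, -5), (1, -4)])

Answer: (0,0) (0,-1) (-1,-1) (-1,-2) (-1,-3) (-1,-4) (-1,-5) (0,-5) (1,-5) (1,-4)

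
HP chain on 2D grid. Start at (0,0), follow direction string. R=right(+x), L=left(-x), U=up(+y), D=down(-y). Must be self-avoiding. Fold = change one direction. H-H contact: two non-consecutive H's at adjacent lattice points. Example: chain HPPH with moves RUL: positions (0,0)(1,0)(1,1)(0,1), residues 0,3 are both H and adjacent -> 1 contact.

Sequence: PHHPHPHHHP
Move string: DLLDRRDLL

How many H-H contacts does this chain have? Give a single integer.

Positions: [(0, 0), (0, -1), (-1, -1), (-2, -1), (-2, -2), (-1, -2), (0, -2), (0, -3), (-1, -3), (-2, -3)]
H-H contact: residue 1 @(0,-1) - residue 6 @(0, -2)

Answer: 1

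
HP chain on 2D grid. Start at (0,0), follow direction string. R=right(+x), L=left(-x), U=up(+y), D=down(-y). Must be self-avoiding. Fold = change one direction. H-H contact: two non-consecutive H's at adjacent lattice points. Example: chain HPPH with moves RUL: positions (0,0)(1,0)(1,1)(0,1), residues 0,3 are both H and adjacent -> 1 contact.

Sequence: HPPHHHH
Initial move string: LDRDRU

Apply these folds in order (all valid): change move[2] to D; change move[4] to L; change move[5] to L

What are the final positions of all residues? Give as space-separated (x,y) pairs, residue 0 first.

Answer: (0,0) (-1,0) (-1,-1) (-1,-2) (-1,-3) (-2,-3) (-3,-3)

Derivation:
Initial moves: LDRDRU
Fold: move[2]->D => LDDDRU (positions: [(0, 0), (-1, 0), (-1, -1), (-1, -2), (-1, -3), (0, -3), (0, -2)])
Fold: move[4]->L => LDDDLU (positions: [(0, 0), (-1, 0), (-1, -1), (-1, -2), (-1, -3), (-2, -3), (-2, -2)])
Fold: move[5]->L => LDDDLL (positions: [(0, 0), (-1, 0), (-1, -1), (-1, -2), (-1, -3), (-2, -3), (-3, -3)])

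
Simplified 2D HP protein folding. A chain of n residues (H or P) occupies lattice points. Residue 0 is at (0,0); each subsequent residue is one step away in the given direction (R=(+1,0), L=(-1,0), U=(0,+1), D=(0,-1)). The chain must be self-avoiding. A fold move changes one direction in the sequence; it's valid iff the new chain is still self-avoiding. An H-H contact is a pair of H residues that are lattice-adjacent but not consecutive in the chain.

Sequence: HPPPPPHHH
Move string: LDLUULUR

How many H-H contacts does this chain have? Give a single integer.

Answer: 0

Derivation:
Positions: [(0, 0), (-1, 0), (-1, -1), (-2, -1), (-2, 0), (-2, 1), (-3, 1), (-3, 2), (-2, 2)]
No H-H contacts found.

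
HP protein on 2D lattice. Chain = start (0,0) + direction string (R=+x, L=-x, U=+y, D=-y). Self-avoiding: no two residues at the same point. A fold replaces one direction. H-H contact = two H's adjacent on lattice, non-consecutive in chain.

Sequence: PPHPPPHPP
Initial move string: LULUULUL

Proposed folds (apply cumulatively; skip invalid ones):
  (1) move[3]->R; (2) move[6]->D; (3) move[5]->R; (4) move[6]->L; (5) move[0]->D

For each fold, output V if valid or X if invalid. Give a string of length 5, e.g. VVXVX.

Answer: XVXVX

Derivation:
Initial: LULUULUL -> [(0, 0), (-1, 0), (-1, 1), (-2, 1), (-2, 2), (-2, 3), (-3, 3), (-3, 4), (-4, 4)]
Fold 1: move[3]->R => LULRULUL INVALID (collision), skipped
Fold 2: move[6]->D => LULUULDL VALID
Fold 3: move[5]->R => LULUURDL INVALID (collision), skipped
Fold 4: move[6]->L => LULUULLL VALID
Fold 5: move[0]->D => DULUULLL INVALID (collision), skipped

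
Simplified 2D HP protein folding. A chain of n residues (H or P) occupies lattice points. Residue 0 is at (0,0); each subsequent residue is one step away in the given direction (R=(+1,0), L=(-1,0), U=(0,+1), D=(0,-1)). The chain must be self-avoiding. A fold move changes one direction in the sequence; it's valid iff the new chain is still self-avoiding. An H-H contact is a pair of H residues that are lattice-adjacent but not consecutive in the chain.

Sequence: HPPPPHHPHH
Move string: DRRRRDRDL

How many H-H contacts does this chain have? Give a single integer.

Answer: 1

Derivation:
Positions: [(0, 0), (0, -1), (1, -1), (2, -1), (3, -1), (4, -1), (4, -2), (5, -2), (5, -3), (4, -3)]
H-H contact: residue 6 @(4,-2) - residue 9 @(4, -3)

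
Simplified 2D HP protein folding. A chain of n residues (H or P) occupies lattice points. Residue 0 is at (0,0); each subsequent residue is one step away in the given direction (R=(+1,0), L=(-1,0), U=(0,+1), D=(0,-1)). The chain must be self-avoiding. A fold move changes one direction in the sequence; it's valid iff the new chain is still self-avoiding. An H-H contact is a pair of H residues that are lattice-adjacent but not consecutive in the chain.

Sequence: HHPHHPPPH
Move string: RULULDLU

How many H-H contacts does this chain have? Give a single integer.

Positions: [(0, 0), (1, 0), (1, 1), (0, 1), (0, 2), (-1, 2), (-1, 1), (-2, 1), (-2, 2)]
H-H contact: residue 0 @(0,0) - residue 3 @(0, 1)

Answer: 1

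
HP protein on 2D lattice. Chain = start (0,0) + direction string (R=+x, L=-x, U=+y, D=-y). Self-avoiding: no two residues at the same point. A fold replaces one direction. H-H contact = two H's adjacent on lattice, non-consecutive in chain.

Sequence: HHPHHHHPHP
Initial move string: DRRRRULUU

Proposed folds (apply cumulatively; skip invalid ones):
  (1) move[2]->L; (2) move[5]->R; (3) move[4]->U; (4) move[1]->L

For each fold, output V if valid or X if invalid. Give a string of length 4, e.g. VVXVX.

Answer: XXVX

Derivation:
Initial: DRRRRULUU -> [(0, 0), (0, -1), (1, -1), (2, -1), (3, -1), (4, -1), (4, 0), (3, 0), (3, 1), (3, 2)]
Fold 1: move[2]->L => DRLRRULUU INVALID (collision), skipped
Fold 2: move[5]->R => DRRRRRLUU INVALID (collision), skipped
Fold 3: move[4]->U => DRRRUULUU VALID
Fold 4: move[1]->L => DLRRUULUU INVALID (collision), skipped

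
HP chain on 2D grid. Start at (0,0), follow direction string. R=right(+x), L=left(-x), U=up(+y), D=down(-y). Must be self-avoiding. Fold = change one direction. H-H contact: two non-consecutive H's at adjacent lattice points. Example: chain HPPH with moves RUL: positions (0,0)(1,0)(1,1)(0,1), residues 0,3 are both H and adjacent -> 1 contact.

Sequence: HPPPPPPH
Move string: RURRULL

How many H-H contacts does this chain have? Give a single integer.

Positions: [(0, 0), (1, 0), (1, 1), (2, 1), (3, 1), (3, 2), (2, 2), (1, 2)]
No H-H contacts found.

Answer: 0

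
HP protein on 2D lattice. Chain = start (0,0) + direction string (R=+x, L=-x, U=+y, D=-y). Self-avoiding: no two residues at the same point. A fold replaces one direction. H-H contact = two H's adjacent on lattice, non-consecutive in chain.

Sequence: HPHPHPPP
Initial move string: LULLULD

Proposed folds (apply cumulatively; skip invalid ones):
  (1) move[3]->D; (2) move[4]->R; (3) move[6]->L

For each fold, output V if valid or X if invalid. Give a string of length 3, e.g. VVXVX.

Answer: XXV

Derivation:
Initial: LULLULD -> [(0, 0), (-1, 0), (-1, 1), (-2, 1), (-3, 1), (-3, 2), (-4, 2), (-4, 1)]
Fold 1: move[3]->D => LULDULD INVALID (collision), skipped
Fold 2: move[4]->R => LULLRLD INVALID (collision), skipped
Fold 3: move[6]->L => LULLULL VALID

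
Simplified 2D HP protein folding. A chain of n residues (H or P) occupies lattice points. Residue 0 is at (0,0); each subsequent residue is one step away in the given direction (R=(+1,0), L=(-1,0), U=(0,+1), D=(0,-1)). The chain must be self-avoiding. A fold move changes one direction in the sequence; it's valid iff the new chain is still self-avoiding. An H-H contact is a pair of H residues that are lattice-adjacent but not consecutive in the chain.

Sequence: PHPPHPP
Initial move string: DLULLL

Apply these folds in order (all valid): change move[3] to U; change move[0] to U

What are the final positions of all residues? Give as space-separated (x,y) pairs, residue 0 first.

Initial moves: DLULLL
Fold: move[3]->U => DLUULL (positions: [(0, 0), (0, -1), (-1, -1), (-1, 0), (-1, 1), (-2, 1), (-3, 1)])
Fold: move[0]->U => ULUULL (positions: [(0, 0), (0, 1), (-1, 1), (-1, 2), (-1, 3), (-2, 3), (-3, 3)])

Answer: (0,0) (0,1) (-1,1) (-1,2) (-1,3) (-2,3) (-3,3)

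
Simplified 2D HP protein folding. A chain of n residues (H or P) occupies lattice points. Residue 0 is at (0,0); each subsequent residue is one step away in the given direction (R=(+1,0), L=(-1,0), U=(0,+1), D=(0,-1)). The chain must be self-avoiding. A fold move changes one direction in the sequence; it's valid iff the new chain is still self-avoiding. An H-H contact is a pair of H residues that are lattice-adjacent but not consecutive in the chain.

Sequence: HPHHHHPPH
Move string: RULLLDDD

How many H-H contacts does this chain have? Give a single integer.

Answer: 1

Derivation:
Positions: [(0, 0), (1, 0), (1, 1), (0, 1), (-1, 1), (-2, 1), (-2, 0), (-2, -1), (-2, -2)]
H-H contact: residue 0 @(0,0) - residue 3 @(0, 1)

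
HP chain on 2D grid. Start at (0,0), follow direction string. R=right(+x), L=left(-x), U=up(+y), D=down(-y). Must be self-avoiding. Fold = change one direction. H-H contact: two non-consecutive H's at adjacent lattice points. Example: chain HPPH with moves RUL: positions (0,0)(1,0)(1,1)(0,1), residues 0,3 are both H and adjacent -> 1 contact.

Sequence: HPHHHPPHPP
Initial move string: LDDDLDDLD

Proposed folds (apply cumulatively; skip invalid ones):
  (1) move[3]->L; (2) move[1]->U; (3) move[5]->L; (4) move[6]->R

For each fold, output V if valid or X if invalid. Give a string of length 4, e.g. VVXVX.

Initial: LDDDLDDLD -> [(0, 0), (-1, 0), (-1, -1), (-1, -2), (-1, -3), (-2, -3), (-2, -4), (-2, -5), (-3, -5), (-3, -6)]
Fold 1: move[3]->L => LDDLLDDLD VALID
Fold 2: move[1]->U => LUDLLDDLD INVALID (collision), skipped
Fold 3: move[5]->L => LDDLLLDLD VALID
Fold 4: move[6]->R => LDDLLLRLD INVALID (collision), skipped

Answer: VXVX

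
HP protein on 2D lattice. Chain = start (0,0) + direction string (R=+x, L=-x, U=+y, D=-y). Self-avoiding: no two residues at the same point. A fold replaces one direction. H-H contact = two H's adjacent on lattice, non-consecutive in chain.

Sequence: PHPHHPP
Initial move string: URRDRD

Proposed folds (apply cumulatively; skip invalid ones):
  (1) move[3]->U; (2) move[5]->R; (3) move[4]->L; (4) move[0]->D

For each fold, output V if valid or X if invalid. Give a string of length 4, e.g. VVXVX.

Initial: URRDRD -> [(0, 0), (0, 1), (1, 1), (2, 1), (2, 0), (3, 0), (3, -1)]
Fold 1: move[3]->U => URRURD VALID
Fold 2: move[5]->R => URRURR VALID
Fold 3: move[4]->L => URRULR INVALID (collision), skipped
Fold 4: move[0]->D => DRRURR VALID

Answer: VVXV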